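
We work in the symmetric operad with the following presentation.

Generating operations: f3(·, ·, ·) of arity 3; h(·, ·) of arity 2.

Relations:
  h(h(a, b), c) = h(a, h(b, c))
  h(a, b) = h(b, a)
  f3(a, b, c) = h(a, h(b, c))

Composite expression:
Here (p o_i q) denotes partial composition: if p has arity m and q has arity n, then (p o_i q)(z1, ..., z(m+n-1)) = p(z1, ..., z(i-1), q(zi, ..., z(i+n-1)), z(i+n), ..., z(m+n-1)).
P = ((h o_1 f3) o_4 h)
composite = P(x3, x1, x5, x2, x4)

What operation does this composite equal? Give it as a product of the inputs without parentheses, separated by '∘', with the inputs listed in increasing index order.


x1 ∘ x2 ∘ x3 ∘ x4 ∘ x5

With h associative and commutative, the x-input set is all that matters.
f3(x3, x1, x5) spells out as x3 ∘ x1 ∘ x5
h(x2, x4) spells out as x2 ∘ x4
h(f3(x3, x1, x5), h(x2, x4)) spells out as x3 ∘ x1 ∘ x5 ∘ x2 ∘ x4
commutativity sorts the factors: x1 ∘ x2 ∘ x3 ∘ x4 ∘ x5


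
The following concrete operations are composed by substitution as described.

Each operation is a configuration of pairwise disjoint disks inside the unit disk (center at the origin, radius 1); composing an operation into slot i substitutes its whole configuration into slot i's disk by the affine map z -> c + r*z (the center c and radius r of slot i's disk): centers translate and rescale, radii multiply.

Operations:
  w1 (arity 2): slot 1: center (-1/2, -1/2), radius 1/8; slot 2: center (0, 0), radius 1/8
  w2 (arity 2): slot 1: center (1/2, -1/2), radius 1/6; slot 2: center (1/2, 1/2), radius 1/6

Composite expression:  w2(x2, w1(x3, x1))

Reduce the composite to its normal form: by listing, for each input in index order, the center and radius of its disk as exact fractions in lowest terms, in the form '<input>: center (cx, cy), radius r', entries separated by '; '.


x1: center (1/2, 1/2), radius 1/48; x2: center (1/2, -1/2), radius 1/6; x3: center (5/12, 5/12), radius 1/48


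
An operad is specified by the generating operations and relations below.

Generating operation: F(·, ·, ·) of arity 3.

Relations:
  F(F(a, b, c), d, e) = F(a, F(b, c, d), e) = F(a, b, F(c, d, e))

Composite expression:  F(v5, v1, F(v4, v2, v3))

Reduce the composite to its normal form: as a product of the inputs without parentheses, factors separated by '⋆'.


Under associativity of F, the answer is the v's in reading order.
F(v4, v2, v3) unparenthesizes to v4 ⋆ v2 ⋆ v3
F(v5, v1, F(v4, v2, v3)) unparenthesizes to v5 ⋆ v1 ⋆ v4 ⋆ v2 ⋆ v3

v5 ⋆ v1 ⋆ v4 ⋆ v2 ⋆ v3


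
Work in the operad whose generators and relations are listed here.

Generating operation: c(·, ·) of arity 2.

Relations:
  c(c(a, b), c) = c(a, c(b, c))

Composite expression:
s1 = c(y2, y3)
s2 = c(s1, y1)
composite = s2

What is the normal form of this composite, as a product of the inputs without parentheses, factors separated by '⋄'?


y2 ⋄ y3 ⋄ y1

The c-tree's shape is irrelevant; the y-reading-order decides.
c(y2, y3) reduces to y2 ⋄ y3
c(c(y2, y3), y1) reduces to y2 ⋄ y3 ⋄ y1


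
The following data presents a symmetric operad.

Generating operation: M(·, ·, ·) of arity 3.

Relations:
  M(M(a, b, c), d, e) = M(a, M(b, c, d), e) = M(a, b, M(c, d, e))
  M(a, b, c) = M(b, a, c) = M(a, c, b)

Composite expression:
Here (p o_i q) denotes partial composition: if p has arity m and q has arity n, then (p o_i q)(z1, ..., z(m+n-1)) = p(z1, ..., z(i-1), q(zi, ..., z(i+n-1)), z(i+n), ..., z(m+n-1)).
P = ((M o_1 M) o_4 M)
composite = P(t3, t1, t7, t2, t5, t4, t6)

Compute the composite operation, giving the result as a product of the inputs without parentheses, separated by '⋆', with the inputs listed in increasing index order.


Shape and order are irrelevant to M; the t-input set decides.
M(t3, t1, t7) flattens to t3 ⋆ t1 ⋆ t7
M(t2, t5, t4) flattens to t2 ⋆ t5 ⋆ t4
M(M(t3, t1, t7), M(t2, t5, t4), t6) flattens to t3 ⋆ t1 ⋆ t7 ⋆ t2 ⋆ t5 ⋆ t4 ⋆ t6
sorting the factors by input index: t1 ⋆ t2 ⋆ t3 ⋆ t4 ⋆ t5 ⋆ t6 ⋆ t7

t1 ⋆ t2 ⋆ t3 ⋆ t4 ⋆ t5 ⋆ t6 ⋆ t7


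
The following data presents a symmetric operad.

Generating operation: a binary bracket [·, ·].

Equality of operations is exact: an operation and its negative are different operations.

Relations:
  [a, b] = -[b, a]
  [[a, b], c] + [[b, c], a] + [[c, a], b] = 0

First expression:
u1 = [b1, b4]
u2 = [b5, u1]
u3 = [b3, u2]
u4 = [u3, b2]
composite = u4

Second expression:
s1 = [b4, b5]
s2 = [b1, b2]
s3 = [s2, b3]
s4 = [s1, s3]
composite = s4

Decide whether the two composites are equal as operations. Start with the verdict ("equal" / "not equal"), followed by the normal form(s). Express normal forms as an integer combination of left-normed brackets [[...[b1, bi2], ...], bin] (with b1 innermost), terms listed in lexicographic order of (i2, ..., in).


not equal; the first gives [[[[b1, b4], b5], b3], b2] and the second -[[[[b1, b2], b3], b4], b5] + [[[[b1, b2], b3], b5], b4]

Reducing the first expression gives [[[[b1, b4], b5], b3], b2]
Reducing the second expression gives -[[[[b1, b2], b3], b4], b5] + [[[[b1, b2], b3], b5], b4]
No match — not equal.


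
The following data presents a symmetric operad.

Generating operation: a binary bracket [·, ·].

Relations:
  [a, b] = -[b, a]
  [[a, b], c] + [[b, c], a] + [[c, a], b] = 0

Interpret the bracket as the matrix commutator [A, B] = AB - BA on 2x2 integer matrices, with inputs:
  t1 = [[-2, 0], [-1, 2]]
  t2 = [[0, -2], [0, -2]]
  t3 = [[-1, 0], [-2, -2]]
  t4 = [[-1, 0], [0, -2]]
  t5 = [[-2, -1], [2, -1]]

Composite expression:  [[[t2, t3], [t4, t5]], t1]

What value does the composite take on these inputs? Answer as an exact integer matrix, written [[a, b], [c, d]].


[[8, -32], [-64, -8]]


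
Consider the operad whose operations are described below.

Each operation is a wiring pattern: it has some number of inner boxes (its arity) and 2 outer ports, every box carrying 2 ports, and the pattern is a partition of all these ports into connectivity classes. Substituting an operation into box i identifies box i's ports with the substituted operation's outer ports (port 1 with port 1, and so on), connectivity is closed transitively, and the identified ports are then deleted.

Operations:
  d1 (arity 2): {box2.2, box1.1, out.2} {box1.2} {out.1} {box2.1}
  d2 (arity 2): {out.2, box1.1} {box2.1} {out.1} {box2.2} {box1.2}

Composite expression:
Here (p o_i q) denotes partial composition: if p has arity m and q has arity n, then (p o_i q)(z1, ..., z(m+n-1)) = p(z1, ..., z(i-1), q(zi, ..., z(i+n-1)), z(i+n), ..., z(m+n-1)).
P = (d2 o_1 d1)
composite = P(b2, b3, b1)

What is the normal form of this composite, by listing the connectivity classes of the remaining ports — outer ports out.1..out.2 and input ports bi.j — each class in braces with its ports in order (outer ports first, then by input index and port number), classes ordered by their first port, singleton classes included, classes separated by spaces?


Two ports join when wires chain via d2-identified ports.
d1 over (b2, b3) gives {out.1} {out.2, b2.1, b3.2} {b2.2} {b3.1}, out.j being that stage's outer ports
d2 over (b2, b3, b1) gives {out.1} {out.2} {b1.1} {b1.2} {b2.1, b3.2} {b2.2} {b3.1}, out.j being that stage's outer ports

{out.1} {out.2} {b1.1} {b1.2} {b2.1, b3.2} {b2.2} {b3.1}


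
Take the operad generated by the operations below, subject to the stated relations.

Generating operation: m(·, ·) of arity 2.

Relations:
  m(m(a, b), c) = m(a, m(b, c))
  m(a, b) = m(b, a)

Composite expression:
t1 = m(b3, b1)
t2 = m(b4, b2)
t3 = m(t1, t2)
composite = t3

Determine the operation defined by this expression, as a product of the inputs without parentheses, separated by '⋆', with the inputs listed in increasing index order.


b1 ⋆ b2 ⋆ b3 ⋆ b4

Reordering under m is free, so list the b-inputs canonically.
m(b3, b1) spells out as b3 ⋆ b1
m(b4, b2) spells out as b4 ⋆ b2
m(m(b3, b1), m(b4, b2)) spells out as b3 ⋆ b1 ⋆ b4 ⋆ b2
rearranged into index order: b1 ⋆ b2 ⋆ b3 ⋆ b4


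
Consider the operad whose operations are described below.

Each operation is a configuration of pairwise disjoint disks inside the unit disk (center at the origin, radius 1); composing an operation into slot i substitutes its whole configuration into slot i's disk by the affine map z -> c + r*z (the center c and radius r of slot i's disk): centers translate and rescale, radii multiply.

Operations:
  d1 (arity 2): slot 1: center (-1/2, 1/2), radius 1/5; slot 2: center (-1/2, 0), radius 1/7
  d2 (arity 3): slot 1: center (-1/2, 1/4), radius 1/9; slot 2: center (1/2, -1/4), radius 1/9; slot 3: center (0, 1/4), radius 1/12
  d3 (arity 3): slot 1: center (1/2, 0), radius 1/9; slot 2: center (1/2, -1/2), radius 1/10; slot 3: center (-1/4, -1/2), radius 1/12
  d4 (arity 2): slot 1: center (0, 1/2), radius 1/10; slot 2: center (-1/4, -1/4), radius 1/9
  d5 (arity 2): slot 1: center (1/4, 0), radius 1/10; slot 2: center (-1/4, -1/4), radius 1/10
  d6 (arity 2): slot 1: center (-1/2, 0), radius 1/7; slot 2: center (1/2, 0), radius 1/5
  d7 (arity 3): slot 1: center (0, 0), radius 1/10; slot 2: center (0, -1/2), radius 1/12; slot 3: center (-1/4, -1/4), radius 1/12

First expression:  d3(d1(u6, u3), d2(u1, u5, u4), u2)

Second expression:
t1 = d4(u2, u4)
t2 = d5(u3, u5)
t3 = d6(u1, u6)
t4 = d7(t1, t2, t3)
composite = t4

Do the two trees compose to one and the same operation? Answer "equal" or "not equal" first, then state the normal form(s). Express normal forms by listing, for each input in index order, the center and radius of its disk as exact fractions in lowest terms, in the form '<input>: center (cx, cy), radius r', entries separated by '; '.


not equal; the first gives u1: center (9/20, -19/40), radius 1/90; u2: center (-1/4, -1/2), radius 1/12; u3: center (4/9, 0), radius 1/63; u4: center (1/2, -19/40), radius 1/120; u5: center (11/20, -21/40), radius 1/90; u6: center (4/9, 1/18), radius 1/45 and the second u1: center (-7/24, -1/4), radius 1/84; u2: center (0, 1/20), radius 1/100; u3: center (1/48, -1/2), radius 1/120; u4: center (-1/40, -1/40), radius 1/90; u5: center (-1/48, -25/48), radius 1/120; u6: center (-5/24, -1/4), radius 1/60

In normal form, the first expression is u1: center (9/20, -19/40), radius 1/90; u2: center (-1/4, -1/2), radius 1/12; u3: center (4/9, 0), radius 1/63; u4: center (1/2, -19/40), radius 1/120; u5: center (11/20, -21/40), radius 1/90; u6: center (4/9, 1/18), radius 1/45
In normal form, the second expression is u1: center (-7/24, -1/4), radius 1/84; u2: center (0, 1/20), radius 1/100; u3: center (1/48, -1/2), radius 1/120; u4: center (-1/40, -1/40), radius 1/90; u5: center (-1/48, -25/48), radius 1/120; u6: center (-5/24, -1/4), radius 1/60
The forms do not match — not equal.


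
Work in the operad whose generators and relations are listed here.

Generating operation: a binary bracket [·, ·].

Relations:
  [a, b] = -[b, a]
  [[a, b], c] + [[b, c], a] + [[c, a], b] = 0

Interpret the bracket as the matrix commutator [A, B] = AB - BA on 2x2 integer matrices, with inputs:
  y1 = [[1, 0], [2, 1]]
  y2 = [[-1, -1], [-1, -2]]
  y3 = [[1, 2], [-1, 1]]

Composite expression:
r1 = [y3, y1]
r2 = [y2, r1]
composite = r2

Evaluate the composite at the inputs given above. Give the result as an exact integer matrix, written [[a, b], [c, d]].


[[0, 8], [-8, 0]]


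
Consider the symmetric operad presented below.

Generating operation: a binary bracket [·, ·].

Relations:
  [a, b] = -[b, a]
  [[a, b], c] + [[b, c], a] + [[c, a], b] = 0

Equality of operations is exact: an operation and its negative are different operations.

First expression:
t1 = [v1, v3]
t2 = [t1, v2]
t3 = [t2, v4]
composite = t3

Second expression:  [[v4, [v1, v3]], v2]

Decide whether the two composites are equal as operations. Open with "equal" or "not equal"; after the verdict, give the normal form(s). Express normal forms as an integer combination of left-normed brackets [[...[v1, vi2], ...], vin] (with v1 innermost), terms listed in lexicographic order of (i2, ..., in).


not equal; first: [[[v1, v3], v2], v4]; second: -[[[v1, v3], v4], v2]

Reducing the first expression gives [[[v1, v3], v2], v4]
Reducing the second expression gives -[[[v1, v3], v4], v2]
The normal forms differ: not equal.


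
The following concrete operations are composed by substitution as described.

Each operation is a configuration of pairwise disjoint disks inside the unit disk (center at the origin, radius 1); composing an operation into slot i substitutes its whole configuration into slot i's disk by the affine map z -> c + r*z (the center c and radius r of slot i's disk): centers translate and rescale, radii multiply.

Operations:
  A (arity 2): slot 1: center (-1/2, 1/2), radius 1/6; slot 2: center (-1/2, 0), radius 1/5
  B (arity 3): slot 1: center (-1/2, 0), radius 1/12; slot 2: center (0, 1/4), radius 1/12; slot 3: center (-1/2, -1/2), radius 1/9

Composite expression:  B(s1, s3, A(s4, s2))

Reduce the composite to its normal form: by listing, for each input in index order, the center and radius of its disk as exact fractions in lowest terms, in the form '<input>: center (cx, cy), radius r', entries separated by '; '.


s1: center (-1/2, 0), radius 1/12; s2: center (-5/9, -1/2), radius 1/45; s3: center (0, 1/4), radius 1/12; s4: center (-5/9, -4/9), radius 1/54

Only the slot chain above each s matters under B; compose those maps.
for s1, the 1-step affine chain lands on center (-1/2, 0), radius 1/12
for s3, the 1-step affine chain lands on center (0, 1/4), radius 1/12
for s4, the 2-step affine chain lands on center (-5/9, -4/9), radius 1/54
for s2, the 2-step affine chain lands on center (-5/9, -1/2), radius 1/45


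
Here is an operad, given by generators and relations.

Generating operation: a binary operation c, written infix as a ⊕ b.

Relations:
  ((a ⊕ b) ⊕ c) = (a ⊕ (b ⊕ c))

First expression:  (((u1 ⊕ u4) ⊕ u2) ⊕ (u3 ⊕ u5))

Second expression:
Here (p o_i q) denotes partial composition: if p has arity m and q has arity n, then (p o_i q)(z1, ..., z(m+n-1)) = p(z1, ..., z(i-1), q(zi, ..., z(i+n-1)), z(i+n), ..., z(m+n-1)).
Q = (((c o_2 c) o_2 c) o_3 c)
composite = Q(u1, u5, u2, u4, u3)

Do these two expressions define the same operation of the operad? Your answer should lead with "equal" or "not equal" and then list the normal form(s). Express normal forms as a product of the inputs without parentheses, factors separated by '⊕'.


Normal form of the first expression: u1 ⊕ u4 ⊕ u2 ⊕ u3 ⊕ u5
Normal form of the second expression: u1 ⊕ u5 ⊕ u2 ⊕ u4 ⊕ u3
Different reductions; not equal.

not equal; first: u1 ⊕ u4 ⊕ u2 ⊕ u3 ⊕ u5; second: u1 ⊕ u5 ⊕ u2 ⊕ u4 ⊕ u3


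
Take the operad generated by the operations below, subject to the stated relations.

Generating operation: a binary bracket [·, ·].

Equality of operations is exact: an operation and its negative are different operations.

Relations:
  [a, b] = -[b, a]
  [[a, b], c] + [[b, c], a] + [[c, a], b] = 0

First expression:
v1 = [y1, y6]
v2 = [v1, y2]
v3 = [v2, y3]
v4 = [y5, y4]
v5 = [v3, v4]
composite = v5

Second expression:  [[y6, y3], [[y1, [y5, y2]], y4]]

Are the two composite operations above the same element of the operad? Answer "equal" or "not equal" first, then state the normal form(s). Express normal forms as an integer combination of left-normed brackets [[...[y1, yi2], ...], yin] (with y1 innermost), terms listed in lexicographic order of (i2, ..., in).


not equal — first -[[[[[y1, y6], y2], y3], y4], y5] + [[[[[y1, y6], y2], y3], y5], y4], second -[[[[[y1, y2], y5], y4], y3], y6] + [[[[[y1, y2], y5], y4], y6], y3] + [[[[[y1, y5], y2], y4], y3], y6] - [[[[[y1, y5], y2], y4], y6], y3]

Reducing the first expression gives -[[[[[y1, y6], y2], y3], y4], y5] + [[[[[y1, y6], y2], y3], y5], y4]
Reducing the second expression gives -[[[[[y1, y2], y5], y4], y3], y6] + [[[[[y1, y2], y5], y4], y6], y3] + [[[[[y1, y5], y2], y4], y3], y6] - [[[[[y1, y5], y2], y4], y6], y3]
Different reductions; not equal.


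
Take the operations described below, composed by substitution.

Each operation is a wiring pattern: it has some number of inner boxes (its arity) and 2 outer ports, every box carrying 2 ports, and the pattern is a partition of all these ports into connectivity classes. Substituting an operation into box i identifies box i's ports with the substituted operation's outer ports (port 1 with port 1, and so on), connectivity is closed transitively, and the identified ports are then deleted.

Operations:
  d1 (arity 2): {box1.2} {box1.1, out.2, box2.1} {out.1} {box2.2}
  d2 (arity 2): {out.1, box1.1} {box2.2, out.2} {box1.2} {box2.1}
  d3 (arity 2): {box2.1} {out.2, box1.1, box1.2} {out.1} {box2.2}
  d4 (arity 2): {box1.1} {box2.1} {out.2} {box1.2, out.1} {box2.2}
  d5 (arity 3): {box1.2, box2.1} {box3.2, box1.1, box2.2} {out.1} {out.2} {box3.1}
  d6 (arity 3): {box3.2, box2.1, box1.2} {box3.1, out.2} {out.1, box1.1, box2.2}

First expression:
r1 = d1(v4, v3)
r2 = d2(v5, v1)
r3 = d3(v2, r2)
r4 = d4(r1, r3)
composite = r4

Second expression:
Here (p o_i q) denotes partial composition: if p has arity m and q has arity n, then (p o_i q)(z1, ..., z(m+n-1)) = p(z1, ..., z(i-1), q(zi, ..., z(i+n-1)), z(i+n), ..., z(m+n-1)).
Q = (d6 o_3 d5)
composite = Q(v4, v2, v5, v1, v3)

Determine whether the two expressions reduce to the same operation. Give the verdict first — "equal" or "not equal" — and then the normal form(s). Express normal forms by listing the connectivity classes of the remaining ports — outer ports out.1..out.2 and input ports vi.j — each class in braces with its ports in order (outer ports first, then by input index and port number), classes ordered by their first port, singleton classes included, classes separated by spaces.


not equal: they reduce to {out.1, v3.1, v4.1} {out.2} {v1.1} {v1.2} {v2.1, v2.2} {v3.2} {v4.2} {v5.1} {v5.2} and {out.1, v2.2, v4.1} {out.2} {v1.1, v5.2} {v1.2, v3.2, v5.1} {v2.1, v4.2} {v3.1}

The first expression, normalized: {out.1, v3.1, v4.1} {out.2} {v1.1} {v1.2} {v2.1, v2.2} {v3.2} {v4.2} {v5.1} {v5.2}
The second expression, normalized: {out.1, v2.2, v4.1} {out.2} {v1.1, v5.2} {v1.2, v3.2, v5.1} {v2.1, v4.2} {v3.1}
The normal forms differ: not equal.


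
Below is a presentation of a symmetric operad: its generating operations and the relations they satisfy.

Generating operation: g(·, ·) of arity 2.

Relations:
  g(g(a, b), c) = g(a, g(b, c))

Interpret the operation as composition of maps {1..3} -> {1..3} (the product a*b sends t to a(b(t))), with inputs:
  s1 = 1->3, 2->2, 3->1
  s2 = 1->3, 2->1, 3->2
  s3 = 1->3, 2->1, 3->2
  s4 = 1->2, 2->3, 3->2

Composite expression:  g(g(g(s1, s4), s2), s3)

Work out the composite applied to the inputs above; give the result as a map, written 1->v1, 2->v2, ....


1->1, 2->2, 3->2

g(s1, s4) = 1->2, 2->1, 3->2
g(g(s1, s4), s2) = 1->2, 2->2, 3->1
g(g(g(s1, s4), s2), s3) = 1->1, 2->2, 3->2


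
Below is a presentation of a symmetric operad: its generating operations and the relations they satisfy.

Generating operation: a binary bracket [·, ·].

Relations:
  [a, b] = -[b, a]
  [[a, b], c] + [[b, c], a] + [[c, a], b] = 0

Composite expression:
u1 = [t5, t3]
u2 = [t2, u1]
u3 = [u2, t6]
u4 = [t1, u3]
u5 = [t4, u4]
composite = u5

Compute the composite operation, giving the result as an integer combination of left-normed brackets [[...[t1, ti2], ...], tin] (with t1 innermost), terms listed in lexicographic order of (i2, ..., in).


Expand each bracket as ab - ba; the t1-initial words give the coefficients.
Composite bracket: [t4, [t1, [[t2, [t5, t3]], t6]]]
Expanding via [a, b] = ab - ba: 32 signed words (2^5 = 32).
Coefficients come from the t1-initial words:
  the word t1t2t3t5t6t4 carries sign +1 and contributes +[[[[[t1, t2], t3], t5], t6], t4]
  the word t1t2t5t3t6t4 carries sign -1 and contributes -[[[[[t1, t2], t5], t3], t6], t4]
  the word t1t3t5t2t6t4 carries sign -1 and contributes -[[[[[t1, t3], t5], t2], t6], t4]
  the word t1t5t3t2t6t4 carries sign +1 and contributes +[[[[[t1, t5], t3], t2], t6], t4]
  the word t1t6t2t3t5t4 carries sign -1 and contributes -[[[[[t1, t6], t2], t3], t5], t4]
  the word t1t6t2t5t3t4 carries sign +1 and contributes +[[[[[t1, t6], t2], t5], t3], t4]
  the word t1t6t3t5t2t4 carries sign +1 and contributes +[[[[[t1, t6], t3], t5], t2], t4]
  the word t1t6t5t3t2t4 carries sign -1 and contributes -[[[[[t1, t6], t5], t3], t2], t4]

[[[[[t1, t2], t3], t5], t6], t4] - [[[[[t1, t2], t5], t3], t6], t4] - [[[[[t1, t3], t5], t2], t6], t4] + [[[[[t1, t5], t3], t2], t6], t4] - [[[[[t1, t6], t2], t3], t5], t4] + [[[[[t1, t6], t2], t5], t3], t4] + [[[[[t1, t6], t3], t5], t2], t4] - [[[[[t1, t6], t5], t3], t2], t4]


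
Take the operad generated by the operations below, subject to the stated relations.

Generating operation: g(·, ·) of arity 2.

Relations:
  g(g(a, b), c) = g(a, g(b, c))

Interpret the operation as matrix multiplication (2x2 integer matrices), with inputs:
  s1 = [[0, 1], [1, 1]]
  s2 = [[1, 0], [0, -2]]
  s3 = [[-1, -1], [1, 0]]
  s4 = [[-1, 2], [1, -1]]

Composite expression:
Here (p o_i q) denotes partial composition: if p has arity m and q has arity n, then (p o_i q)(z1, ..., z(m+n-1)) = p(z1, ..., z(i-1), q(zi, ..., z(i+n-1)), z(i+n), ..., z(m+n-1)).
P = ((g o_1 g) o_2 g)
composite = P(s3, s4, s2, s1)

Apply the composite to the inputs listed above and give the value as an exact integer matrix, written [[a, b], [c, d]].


[[2, 2], [-4, -5]]

g(s4, s2) = [[-1, -4], [1, 2]]
g(s3, g(s4, s2)) = [[0, 2], [-1, -4]]
g(g(s3, g(s4, s2)), s1) = [[2, 2], [-4, -5]]


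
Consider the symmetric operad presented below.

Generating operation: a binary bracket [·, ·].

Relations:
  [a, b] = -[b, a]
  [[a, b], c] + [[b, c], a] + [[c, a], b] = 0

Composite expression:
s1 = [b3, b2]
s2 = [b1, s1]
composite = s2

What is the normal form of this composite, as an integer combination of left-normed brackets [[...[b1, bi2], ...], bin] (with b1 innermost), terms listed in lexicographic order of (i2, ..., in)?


-[[b1, b2], b3] + [[b1, b3], b2]

Expand each bracket as ab - ba; the b1-initial words give the coefficients.
Composite bracket: [b1, [b3, b2]]
Each bracket splits as ab - ba, giving 4 signed words (2^2 = 4).
Collect the words opening with b1:
  b1b2b3 appears with sign -1, giving the term -[[b1, b2], b3]
  b1b3b2 appears with sign +1, giving the term +[[b1, b3], b2]


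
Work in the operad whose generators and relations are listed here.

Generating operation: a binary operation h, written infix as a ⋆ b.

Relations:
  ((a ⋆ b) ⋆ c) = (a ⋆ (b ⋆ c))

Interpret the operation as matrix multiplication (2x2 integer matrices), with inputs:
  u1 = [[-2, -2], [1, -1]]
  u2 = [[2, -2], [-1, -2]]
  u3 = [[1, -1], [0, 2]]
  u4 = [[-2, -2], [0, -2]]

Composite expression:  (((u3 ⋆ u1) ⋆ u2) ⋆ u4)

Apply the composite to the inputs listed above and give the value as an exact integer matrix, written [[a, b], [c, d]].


[[10, -6], [-12, -12]]

(u3 ⋆ u1) = [[-3, -1], [2, -2]]
((u3 ⋆ u1) ⋆ u2) = [[-5, 8], [6, 0]]
(((u3 ⋆ u1) ⋆ u2) ⋆ u4) = [[10, -6], [-12, -12]]


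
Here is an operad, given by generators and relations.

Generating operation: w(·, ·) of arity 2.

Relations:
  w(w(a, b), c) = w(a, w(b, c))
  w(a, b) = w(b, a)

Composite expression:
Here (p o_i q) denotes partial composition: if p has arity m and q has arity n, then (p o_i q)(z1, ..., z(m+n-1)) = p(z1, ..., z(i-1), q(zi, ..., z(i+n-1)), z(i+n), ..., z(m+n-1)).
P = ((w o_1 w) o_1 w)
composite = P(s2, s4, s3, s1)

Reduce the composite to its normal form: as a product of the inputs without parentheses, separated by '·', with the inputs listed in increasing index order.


s1 · s2 · s3 · s4

Shape and order are irrelevant to w; the s-input set decides.
w(s2, s4) linearizes to s2 · s4
w(w(s2, s4), s3) linearizes to s2 · s4 · s3
w(w(w(s2, s4), s3), s1) linearizes to s2 · s4 · s3 · s1
sorting the factors by input index: s1 · s2 · s3 · s4


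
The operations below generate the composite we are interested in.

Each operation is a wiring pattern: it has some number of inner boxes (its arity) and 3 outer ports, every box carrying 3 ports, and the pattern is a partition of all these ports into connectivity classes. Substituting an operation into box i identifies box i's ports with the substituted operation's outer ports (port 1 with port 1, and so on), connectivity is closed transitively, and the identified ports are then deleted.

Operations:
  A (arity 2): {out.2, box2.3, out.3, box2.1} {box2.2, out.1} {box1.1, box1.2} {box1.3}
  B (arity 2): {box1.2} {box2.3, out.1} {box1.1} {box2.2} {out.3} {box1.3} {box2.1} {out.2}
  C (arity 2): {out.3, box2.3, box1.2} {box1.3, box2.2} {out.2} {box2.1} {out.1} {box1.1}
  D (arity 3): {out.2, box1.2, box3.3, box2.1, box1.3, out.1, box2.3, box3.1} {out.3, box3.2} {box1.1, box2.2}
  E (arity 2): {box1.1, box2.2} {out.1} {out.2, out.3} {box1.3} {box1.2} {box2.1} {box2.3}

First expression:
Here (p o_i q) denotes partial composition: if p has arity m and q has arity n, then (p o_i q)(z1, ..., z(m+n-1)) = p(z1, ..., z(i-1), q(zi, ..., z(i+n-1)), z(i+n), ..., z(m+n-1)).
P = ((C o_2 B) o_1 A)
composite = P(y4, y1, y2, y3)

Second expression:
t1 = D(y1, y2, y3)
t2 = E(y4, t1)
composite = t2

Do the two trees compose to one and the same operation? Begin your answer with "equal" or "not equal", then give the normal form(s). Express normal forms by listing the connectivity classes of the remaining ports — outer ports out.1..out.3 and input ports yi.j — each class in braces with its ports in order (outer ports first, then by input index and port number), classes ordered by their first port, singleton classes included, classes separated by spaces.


not equal: they reduce to {out.1} {out.2} {out.3, y1.1, y1.3} {y1.2} {y2.1} {y2.2} {y2.3} {y3.1} {y3.2} {y3.3} {y4.1, y4.2} {y4.3} and {out.1} {out.2, out.3} {y1.1, y2.2} {y1.2, y1.3, y2.1, y2.3, y3.1, y3.3, y4.1} {y3.2} {y4.2} {y4.3}

The first composite normalizes to {out.1} {out.2} {out.3, y1.1, y1.3} {y1.2} {y2.1} {y2.2} {y2.3} {y3.1} {y3.2} {y3.3} {y4.1, y4.2} {y4.3}
The second composite normalizes to {out.1} {out.2, out.3} {y1.1, y2.2} {y1.2, y1.3, y2.1, y2.3, y3.1, y3.3, y4.1} {y3.2} {y4.2} {y4.3}
Different reductions; not equal.


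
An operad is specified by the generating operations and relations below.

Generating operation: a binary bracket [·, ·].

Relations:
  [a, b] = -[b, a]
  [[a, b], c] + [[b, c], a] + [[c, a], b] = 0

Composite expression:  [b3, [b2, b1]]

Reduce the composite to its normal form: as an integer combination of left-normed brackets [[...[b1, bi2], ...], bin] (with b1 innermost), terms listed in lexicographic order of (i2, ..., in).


[[b1, b2], b3]

Skip Jacobi rewriting: expand, keep b1-initial words, read off terms.
Composite bracket: [b3, [b2, b1]]
Under [a, b] = ab - ba we get 4 signed associative words (2^2 = 4).
Keep just the words that open with b1:
  from b1b2b3, sign +1: term +[[b1, b2], b3]


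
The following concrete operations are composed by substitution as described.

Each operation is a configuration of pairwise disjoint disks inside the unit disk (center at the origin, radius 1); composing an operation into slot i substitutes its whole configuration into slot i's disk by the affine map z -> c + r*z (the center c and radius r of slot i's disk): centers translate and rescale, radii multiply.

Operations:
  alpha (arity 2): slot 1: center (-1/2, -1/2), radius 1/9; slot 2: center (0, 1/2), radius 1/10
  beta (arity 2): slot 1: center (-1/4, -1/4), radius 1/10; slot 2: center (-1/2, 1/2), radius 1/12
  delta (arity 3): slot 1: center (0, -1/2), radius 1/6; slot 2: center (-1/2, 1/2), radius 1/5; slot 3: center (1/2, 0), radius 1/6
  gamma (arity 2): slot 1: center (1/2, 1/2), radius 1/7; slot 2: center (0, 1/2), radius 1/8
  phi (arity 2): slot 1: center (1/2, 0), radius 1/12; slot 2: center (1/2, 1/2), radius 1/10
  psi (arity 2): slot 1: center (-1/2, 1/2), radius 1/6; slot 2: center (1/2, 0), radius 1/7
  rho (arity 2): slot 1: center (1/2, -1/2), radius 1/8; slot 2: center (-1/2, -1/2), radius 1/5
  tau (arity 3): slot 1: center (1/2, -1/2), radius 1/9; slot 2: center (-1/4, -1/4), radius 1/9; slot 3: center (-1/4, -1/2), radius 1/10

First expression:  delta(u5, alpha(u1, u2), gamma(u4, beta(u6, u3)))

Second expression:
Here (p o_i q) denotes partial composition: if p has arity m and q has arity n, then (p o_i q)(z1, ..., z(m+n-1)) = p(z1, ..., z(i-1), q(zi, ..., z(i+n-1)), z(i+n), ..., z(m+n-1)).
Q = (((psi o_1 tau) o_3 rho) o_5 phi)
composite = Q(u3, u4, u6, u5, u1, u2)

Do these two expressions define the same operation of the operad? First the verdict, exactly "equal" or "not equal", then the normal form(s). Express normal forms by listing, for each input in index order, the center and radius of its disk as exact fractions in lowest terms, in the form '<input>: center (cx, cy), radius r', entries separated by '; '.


The first expression reduces to u1: center (-3/5, 2/5), radius 1/45; u2: center (-1/2, 3/5), radius 1/50; u3: center (47/96, 3/32), radius 1/576; u4: center (7/12, 1/12), radius 1/42; u5: center (0, -1/2), radius 1/6; u6: center (95/192, 5/64), radius 1/480
The second expression reduces to u1: center (4/7, 0), radius 1/84; u2: center (4/7, 1/14), radius 1/70; u3: center (-5/12, 5/12), radius 1/54; u4: center (-13/24, 11/24), radius 1/54; u5: center (-11/20, 49/120), radius 1/300; u6: center (-8/15, 49/120), radius 1/480
Different reductions; not equal.

not equal — first u1: center (-3/5, 2/5), radius 1/45; u2: center (-1/2, 3/5), radius 1/50; u3: center (47/96, 3/32), radius 1/576; u4: center (7/12, 1/12), radius 1/42; u5: center (0, -1/2), radius 1/6; u6: center (95/192, 5/64), radius 1/480, second u1: center (4/7, 0), radius 1/84; u2: center (4/7, 1/14), radius 1/70; u3: center (-5/12, 5/12), radius 1/54; u4: center (-13/24, 11/24), radius 1/54; u5: center (-11/20, 49/120), radius 1/300; u6: center (-8/15, 49/120), radius 1/480


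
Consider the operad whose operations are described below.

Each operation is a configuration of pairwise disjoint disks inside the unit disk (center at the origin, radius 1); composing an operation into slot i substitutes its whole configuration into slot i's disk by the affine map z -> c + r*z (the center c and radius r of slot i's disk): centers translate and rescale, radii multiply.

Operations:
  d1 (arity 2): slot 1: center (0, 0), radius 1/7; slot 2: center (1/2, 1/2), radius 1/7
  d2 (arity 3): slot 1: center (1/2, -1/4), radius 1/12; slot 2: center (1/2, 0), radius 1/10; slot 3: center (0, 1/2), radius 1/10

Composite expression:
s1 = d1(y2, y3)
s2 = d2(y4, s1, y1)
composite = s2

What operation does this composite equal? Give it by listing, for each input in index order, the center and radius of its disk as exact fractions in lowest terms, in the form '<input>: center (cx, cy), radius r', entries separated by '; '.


y1: center (0, 1/2), radius 1/10; y2: center (1/2, 0), radius 1/70; y3: center (11/20, 1/20), radius 1/70; y4: center (1/2, -1/4), radius 1/12

Below d2, radii multiply path by path; the y-disk centers shift.
y4: after 1 affine step, its disk has center (1/2, -1/4), radius 1/12
y2: after 2 affine steps, its disk has center (1/2, 0), radius 1/70
y3: after 2 affine steps, its disk has center (11/20, 1/20), radius 1/70
y1: after 1 affine step, its disk has center (0, 1/2), radius 1/10


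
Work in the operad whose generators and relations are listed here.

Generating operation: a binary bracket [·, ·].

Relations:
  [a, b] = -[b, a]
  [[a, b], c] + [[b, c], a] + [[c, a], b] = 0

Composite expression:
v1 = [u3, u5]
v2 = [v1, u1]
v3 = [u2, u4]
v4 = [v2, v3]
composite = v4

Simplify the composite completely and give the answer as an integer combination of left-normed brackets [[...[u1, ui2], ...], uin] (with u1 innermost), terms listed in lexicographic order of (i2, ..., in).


Expand each bracket as ab - ba; the u1-initial words give the coefficients.
Composite bracket: [[[u3, u5], u1], [u2, u4]]
Applying ab - ba throughout gives 16 signed words (2^4 = 16).
Only words starting with u1 matter:
  word u1u3u5u2u4 has sign -1, contributing -[[[[u1, u3], u5], u2], u4]
  word u1u3u5u4u2 has sign +1, contributing +[[[[u1, u3], u5], u4], u2]
  word u1u5u3u2u4 has sign +1, contributing +[[[[u1, u5], u3], u2], u4]
  word u1u5u3u4u2 has sign -1, contributing -[[[[u1, u5], u3], u4], u2]

-[[[[u1, u3], u5], u2], u4] + [[[[u1, u3], u5], u4], u2] + [[[[u1, u5], u3], u2], u4] - [[[[u1, u5], u3], u4], u2]


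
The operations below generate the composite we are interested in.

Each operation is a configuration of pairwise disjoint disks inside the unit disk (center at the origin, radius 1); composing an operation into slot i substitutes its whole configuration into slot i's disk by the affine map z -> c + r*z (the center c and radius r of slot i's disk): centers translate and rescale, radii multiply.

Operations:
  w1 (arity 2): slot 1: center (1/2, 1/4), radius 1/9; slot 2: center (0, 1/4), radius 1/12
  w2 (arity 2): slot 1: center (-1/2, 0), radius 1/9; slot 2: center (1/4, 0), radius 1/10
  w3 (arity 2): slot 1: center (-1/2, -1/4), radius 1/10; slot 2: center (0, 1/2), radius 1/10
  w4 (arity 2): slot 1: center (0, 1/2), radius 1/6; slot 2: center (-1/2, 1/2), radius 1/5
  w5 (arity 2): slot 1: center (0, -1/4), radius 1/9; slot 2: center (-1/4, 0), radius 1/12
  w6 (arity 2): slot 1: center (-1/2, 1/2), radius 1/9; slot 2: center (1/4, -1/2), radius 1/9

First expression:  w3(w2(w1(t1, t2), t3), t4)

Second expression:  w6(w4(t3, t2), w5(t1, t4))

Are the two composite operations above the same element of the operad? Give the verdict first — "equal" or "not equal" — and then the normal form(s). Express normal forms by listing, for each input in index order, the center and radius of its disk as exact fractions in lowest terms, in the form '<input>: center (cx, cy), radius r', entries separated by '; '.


The first expression reduces to t1: center (-49/90, -89/360), radius 1/810; t2: center (-11/20, -89/360), radius 1/1080; t3: center (-19/40, -1/4), radius 1/100; t4: center (0, 1/2), radius 1/10
The second expression reduces to t1: center (1/4, -19/36), radius 1/81; t2: center (-5/9, 5/9), radius 1/45; t3: center (-1/2, 5/9), radius 1/54; t4: center (2/9, -1/2), radius 1/108
They disagree, so not equal.

not equal; the first gives t1: center (-49/90, -89/360), radius 1/810; t2: center (-11/20, -89/360), radius 1/1080; t3: center (-19/40, -1/4), radius 1/100; t4: center (0, 1/2), radius 1/10 and the second t1: center (1/4, -19/36), radius 1/81; t2: center (-5/9, 5/9), radius 1/45; t3: center (-1/2, 5/9), radius 1/54; t4: center (2/9, -1/2), radius 1/108


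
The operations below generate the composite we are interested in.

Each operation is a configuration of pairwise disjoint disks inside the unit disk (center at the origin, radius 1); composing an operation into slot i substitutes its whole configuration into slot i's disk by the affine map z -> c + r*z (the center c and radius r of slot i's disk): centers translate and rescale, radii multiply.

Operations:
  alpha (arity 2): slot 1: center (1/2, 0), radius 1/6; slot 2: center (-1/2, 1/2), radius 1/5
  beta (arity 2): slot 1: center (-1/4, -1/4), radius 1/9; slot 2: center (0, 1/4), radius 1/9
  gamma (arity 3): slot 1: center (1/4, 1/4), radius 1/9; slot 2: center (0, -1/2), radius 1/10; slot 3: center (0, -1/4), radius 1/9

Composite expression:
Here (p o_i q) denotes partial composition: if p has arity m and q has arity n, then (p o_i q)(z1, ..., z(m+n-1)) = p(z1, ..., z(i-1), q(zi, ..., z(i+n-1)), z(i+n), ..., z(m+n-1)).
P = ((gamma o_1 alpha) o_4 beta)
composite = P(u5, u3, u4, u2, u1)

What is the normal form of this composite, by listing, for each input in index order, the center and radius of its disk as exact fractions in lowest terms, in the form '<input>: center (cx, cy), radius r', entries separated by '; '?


u1: center (0, -2/9), radius 1/81; u2: center (-1/36, -5/18), radius 1/81; u3: center (7/36, 11/36), radius 1/45; u4: center (0, -1/2), radius 1/10; u5: center (11/36, 1/4), radius 1/54

Nesting under gamma composes maps z -> c + r*z down each u-path.
u5: after 2 affine steps, its disk has center (11/36, 1/4), radius 1/54
u3: after 2 affine steps, its disk has center (7/36, 11/36), radius 1/45
u4: after 1 affine step, its disk has center (0, -1/2), radius 1/10
u2: after 2 affine steps, its disk has center (-1/36, -5/18), radius 1/81
u1: after 2 affine steps, its disk has center (0, -2/9), radius 1/81


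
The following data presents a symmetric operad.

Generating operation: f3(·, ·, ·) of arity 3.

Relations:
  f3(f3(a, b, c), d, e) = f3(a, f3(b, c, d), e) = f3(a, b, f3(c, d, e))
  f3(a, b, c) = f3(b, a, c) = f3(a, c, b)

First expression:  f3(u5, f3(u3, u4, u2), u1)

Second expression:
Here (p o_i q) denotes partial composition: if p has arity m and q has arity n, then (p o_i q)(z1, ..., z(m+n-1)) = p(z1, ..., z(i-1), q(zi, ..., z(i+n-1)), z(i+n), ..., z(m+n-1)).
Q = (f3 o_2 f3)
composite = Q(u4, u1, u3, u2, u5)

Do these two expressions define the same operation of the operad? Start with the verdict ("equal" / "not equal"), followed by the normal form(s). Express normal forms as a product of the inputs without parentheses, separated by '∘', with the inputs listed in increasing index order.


equal; both compose to u1 ∘ u2 ∘ u3 ∘ u4 ∘ u5

In normal form, the first expression is u1 ∘ u2 ∘ u3 ∘ u4 ∘ u5
In normal form, the second expression is u1 ∘ u2 ∘ u3 ∘ u4 ∘ u5
Same normal form: equal.


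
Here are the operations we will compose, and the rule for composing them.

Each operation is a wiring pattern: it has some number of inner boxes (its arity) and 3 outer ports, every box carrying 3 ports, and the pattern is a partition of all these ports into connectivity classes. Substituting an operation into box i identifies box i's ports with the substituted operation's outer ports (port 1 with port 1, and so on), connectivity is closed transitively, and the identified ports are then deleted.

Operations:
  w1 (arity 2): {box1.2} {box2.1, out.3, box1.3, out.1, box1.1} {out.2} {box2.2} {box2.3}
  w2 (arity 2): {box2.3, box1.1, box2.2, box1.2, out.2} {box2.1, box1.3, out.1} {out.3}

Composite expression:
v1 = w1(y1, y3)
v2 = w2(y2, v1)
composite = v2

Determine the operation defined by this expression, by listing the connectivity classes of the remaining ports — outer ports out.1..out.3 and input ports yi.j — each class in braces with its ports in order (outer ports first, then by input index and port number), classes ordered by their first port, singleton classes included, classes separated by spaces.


{out.1, out.2, y1.1, y1.3, y2.1, y2.2, y2.3, y3.1} {out.3} {y1.2} {y3.2} {y3.3}

After gluing at w2, chains via deleted ports link the y-ports.
composing w1 on (y1, y3), with out.j its own outer ports: {out.1, out.3, y1.1, y1.3, y3.1} {out.2} {y1.2} {y3.2} {y3.3}
composing w2 on (y2, y1, y3), with out.j its own outer ports: {out.1, out.2, y1.1, y1.3, y2.1, y2.2, y2.3, y3.1} {out.3} {y1.2} {y3.2} {y3.3}


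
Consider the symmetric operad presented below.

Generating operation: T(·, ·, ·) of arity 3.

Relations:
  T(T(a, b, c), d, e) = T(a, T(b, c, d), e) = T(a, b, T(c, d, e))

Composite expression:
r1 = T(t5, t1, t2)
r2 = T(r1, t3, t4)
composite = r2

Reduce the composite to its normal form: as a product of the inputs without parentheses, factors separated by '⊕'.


The T-tree's shape is irrelevant; the t-reading-order decides.
T(t5, t1, t2) spells out as t5 ⊕ t1 ⊕ t2
T(T(t5, t1, t2), t3, t4) spells out as t5 ⊕ t1 ⊕ t2 ⊕ t3 ⊕ t4

t5 ⊕ t1 ⊕ t2 ⊕ t3 ⊕ t4


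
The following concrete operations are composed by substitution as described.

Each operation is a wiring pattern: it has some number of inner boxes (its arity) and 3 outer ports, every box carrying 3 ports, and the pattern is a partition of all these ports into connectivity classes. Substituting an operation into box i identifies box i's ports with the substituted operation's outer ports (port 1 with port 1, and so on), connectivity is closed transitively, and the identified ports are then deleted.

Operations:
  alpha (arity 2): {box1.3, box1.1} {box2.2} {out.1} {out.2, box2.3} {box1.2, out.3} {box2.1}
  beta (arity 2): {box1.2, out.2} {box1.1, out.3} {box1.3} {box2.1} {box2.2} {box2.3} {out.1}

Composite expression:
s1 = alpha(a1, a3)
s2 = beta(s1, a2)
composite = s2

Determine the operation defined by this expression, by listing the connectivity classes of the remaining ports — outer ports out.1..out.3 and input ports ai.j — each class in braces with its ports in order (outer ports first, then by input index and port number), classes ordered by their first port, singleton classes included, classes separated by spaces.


{out.1} {out.2, a3.3} {out.3} {a1.1, a1.3} {a1.2} {a2.1} {a2.2} {a2.3} {a3.1} {a3.2}

Treat the ports identified at beta as solder joints: merge, then drop.
the subtree at alpha composes to {out.1} {out.2, a3.3} {out.3, a1.2} {a1.1, a1.3} {a3.1} {a3.2} on (a1, a3); out.j = own outer ports
the subtree at beta composes to {out.1} {out.2, a3.3} {out.3} {a1.1, a1.3} {a1.2} {a2.1} {a2.2} {a2.3} {a3.1} {a3.2} on (a1, a3, a2); out.j = own outer ports
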